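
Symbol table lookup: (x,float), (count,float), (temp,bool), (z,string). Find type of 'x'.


Lookup 'x' → type float


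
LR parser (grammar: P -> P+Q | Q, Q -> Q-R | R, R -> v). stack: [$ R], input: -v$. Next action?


'R' (not preceded by Q-) is the handle for Q -> R
Action: reduce (Q -> R)


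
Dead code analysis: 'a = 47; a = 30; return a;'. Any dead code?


first assignment to a is overwritten before any read
Dead: 'a = 47'


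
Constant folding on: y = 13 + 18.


13 + 18 = 31 at compile time
Optimized: y = 31


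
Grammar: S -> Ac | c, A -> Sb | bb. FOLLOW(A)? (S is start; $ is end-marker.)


$ ∈ FOLLOW(S). For each A -> αBβ: add FIRST(β)\{ε} to FOLLOW(B); if β nullable, add FOLLOW(A).
FOLLOW(A) = {c}


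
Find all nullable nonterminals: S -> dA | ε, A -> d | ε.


A nonterminal is nullable iff some alternative derives ε (directly, or every symbol in it is nullable)
Nullable: {A, S}


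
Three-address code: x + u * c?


Break into single-operator statements:
t1 = u * c
t2 = x + t1


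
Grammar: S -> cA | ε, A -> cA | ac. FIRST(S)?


Per alternative of S: FIRST(cA) = {c}; FIRST(ε) = {ε}
FIRST(S) = {c, ε}


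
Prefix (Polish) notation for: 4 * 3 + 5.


left-to-right (same/higher precedence on left): tree is (+ (* 4 3) 5)
Prefix: + * 4 3 5


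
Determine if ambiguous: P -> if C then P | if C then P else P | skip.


dangling else: 'if C then if C then skip else skip' parses two ways
Ambiguous


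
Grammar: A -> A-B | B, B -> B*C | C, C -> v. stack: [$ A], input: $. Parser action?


start symbol A on stack, input exhausted
Action: accept


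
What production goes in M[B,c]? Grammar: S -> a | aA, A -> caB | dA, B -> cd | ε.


For [B, c]: 'c' ∈ FIRST(cd)
Entry: B -> cd


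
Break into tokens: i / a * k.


Scan left to right, longest-match per lexeme
Tokens: ID(i), OP(/), ID(a), OP(*), ID(k)


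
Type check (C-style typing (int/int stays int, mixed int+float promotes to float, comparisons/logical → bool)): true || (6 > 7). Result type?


Operand types: bool || bool
Rule: logical operators take bool operands and yield bool
Result type: bool


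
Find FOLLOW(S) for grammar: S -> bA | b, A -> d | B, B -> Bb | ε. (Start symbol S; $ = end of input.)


$ ∈ FOLLOW(S). For each A -> αBβ: add FIRST(β)\{ε} to FOLLOW(B); if β nullable, add FOLLOW(A).
FOLLOW(S) = {$}


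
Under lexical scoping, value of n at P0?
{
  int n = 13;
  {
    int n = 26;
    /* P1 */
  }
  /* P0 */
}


n declared in the same block as P0
n = 13


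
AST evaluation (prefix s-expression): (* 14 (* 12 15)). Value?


Evaluate inner: (* 12 15) = 180
Evaluate root: (* 14 180) = 2520
Result: 2520


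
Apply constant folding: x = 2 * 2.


2 * 2 = 4 at compile time
Optimized: x = 4


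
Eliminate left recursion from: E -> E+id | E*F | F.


Left-recursive alternatives: E+id, E*F; non-recursive: F
Introduce E': E -> FE', E' -> +idE' | *FE' | ε


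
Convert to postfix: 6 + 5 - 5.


Left to right (same or higher precedence on left)
Postfix: 6 5 + 5 -


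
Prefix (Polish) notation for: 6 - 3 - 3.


left-to-right (same/higher precedence on left): tree is (- (- 6 3) 3)
Prefix: - - 6 3 3


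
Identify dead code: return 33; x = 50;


statement follows a return and is unreachable
Dead: 'x = 50'


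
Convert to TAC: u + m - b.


Break into single-operator statements:
t1 = u + m
t2 = t1 - b


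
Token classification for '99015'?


Pattern: digits only
Type: INTEGER_LITERAL


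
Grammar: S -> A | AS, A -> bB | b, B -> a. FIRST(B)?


Per alternative of B: FIRST(a) = {a}
FIRST(B) = {a}


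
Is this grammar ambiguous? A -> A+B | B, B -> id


precedence layered via separate nonterminal B: deterministic
Unambiguous


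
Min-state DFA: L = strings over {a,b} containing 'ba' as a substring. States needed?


KMP-style automaton: 2 progress states + 1 absorbing accept = 3
Minimal DFA: 3 states


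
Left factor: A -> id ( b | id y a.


Common prefix: 'id'
Factored: A -> id A', A' -> ( b | y a


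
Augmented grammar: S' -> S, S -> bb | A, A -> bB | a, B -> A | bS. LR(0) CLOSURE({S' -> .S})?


Start: S' -> .S
For each item with dot before a nonterminal B, add B -> .γ for every B-production
Closure: [S' -> .S, S -> .bb, S -> .A, A -> .bB, A -> .a]


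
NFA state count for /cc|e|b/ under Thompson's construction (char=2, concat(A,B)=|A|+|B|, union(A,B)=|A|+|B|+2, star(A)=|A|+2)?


Syntax tree has 4 char leaf(s), 2 union(s), 0 star(s)
chars contribute 4×2 = 8; each union adds +2; each star adds +2
Total: 8 + 4 + 0 = 12 states


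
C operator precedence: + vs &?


'+' is additive (level 9); '&' is bitwise AND (level 5)
Higher level binds tighter
'+' has higher precedence than '&'


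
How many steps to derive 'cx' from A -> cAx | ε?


Derivation: A => cAx => cx
Steps: 2


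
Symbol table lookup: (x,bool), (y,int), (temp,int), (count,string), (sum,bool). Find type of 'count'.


Lookup 'count' → type string


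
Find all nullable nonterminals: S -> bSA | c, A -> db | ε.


A nonterminal is nullable iff some alternative derives ε (directly, or every symbol in it is nullable)
Nullable: {A}


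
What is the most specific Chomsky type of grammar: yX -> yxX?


LHS has context (more than one symbol) and |LHS| ≤ |RHS|
Classification: Type 1 (Context-Sensitive)


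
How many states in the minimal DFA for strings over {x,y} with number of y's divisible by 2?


Track (count of y) mod 2: states 0..1, accept at 0
Minimal DFA: 2 states


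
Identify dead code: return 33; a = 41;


statement follows a return and is unreachable
Dead: 'a = 41'


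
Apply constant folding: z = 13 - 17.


13 - 17 = -4 at compile time
Optimized: z = -4


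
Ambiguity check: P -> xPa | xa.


balanced x^n…a^n: each string has a unique parse
Unambiguous


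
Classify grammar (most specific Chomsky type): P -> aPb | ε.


Single nonterminal LHS, but a^n b^n is not regular
Classification: Type 2 (Context-Free)


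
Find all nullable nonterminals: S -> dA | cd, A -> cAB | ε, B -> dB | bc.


A nonterminal is nullable iff some alternative derives ε (directly, or every symbol in it is nullable)
Nullable: {A}


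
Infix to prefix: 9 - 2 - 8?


left-to-right (same/higher precedence on left): tree is (- (- 9 2) 8)
Prefix: - - 9 2 8


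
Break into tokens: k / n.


Scan left to right, longest-match per lexeme
Tokens: ID(k), OP(/), ID(n)


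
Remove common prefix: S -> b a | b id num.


Common prefix: 'b'
Factored: S -> b S', S' -> a | id num


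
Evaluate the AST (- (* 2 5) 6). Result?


Evaluate inner: (* 2 5) = 10
Evaluate root: (- 10 6) = 4
Result: 4


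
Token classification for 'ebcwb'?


Pattern: letter/underscore followed by alphanumerics, not a keyword
Type: IDENTIFIER


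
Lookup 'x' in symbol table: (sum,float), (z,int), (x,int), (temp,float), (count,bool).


Lookup 'x' → type int


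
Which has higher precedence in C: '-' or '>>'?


'-' is additive (level 9); '>>' is shift (level 8)
Higher level binds tighter
'-' has higher precedence than '>>'


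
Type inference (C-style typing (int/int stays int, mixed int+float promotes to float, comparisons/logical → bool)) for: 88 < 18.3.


Operand types: int < float
Rule: comparison yields bool
Result type: bool


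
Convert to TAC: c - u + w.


Break into single-operator statements:
t1 = c - u
t2 = t1 + w


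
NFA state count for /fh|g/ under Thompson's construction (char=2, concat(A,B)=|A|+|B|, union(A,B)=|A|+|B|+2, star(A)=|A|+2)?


Syntax tree has 3 char leaf(s), 1 union(s), 0 star(s)
chars contribute 3×2 = 6; each union adds +2; each star adds +2
Total: 6 + 2 + 0 = 8 states


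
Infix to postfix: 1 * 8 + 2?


Left to right (same or higher precedence on left)
Postfix: 1 8 * 2 +


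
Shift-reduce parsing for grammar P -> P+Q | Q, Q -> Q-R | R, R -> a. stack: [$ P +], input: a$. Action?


no handle ('P+' is not any RHS); shift 'a'
Action: shift


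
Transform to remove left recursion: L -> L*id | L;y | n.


Left-recursive alternatives: L*id, L;y; non-recursive: n
Introduce L': L -> nL', L' -> *idL' | ;yL' | ε


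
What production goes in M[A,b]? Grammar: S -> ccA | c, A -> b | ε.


For [A, b]: 'b' ∈ FIRST(b)
Entry: A -> b


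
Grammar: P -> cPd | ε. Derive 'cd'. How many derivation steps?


Derivation: P => cPd => cd
Steps: 2


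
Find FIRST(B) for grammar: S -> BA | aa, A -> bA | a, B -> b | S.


Per alternative of B: FIRST(b) = {b}; FIRST(S) = {a, b}
FIRST(B) = {a, b}


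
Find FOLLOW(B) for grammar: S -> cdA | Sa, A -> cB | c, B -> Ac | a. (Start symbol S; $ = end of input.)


$ ∈ FOLLOW(S). For each A -> αBβ: add FIRST(β)\{ε} to FOLLOW(B); if β nullable, add FOLLOW(A).
FOLLOW(B) = {$, a, c}


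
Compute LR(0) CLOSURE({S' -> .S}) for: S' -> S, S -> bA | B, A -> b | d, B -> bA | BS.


Start: S' -> .S
For each item with dot before a nonterminal B, add B -> .γ for every B-production
Closure: [S' -> .S, S -> .bA, S -> .B, B -> .bA, B -> .BS]


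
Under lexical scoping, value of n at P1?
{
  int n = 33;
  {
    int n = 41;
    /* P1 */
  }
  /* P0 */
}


n declared in the same block as P1
n = 41


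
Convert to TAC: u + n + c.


Break into single-operator statements:
t1 = u + n
t2 = t1 + c


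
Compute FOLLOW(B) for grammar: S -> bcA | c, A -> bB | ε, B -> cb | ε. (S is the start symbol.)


$ ∈ FOLLOW(S). For each A -> αBβ: add FIRST(β)\{ε} to FOLLOW(B); if β nullable, add FOLLOW(A).
FOLLOW(B) = {$}


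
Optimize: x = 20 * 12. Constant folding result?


20 * 12 = 240 at compile time
Optimized: x = 240


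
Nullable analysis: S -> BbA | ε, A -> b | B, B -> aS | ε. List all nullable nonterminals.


A nonterminal is nullable iff some alternative derives ε (directly, or every symbol in it is nullable)
Nullable: {A, B, S}


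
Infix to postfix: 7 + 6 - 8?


Left to right (same or higher precedence on left)
Postfix: 7 6 + 8 -


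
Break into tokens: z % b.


Scan left to right, longest-match per lexeme
Tokens: ID(z), OP(%), ID(b)


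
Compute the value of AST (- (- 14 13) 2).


Evaluate inner: (- 14 13) = 1
Evaluate root: (- 1 2) = -1
Result: -1


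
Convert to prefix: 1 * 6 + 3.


left-to-right (same/higher precedence on left): tree is (+ (* 1 6) 3)
Prefix: + * 1 6 3


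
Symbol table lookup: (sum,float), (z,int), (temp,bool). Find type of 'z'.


Lookup 'z' → type int


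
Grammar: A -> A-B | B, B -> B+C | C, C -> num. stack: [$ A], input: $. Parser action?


start symbol A on stack, input exhausted
Action: accept


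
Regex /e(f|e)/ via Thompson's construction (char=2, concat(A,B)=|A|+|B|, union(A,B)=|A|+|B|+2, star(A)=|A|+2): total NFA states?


Syntax tree has 3 char leaf(s), 1 union(s), 0 star(s)
chars contribute 3×2 = 6; each union adds +2; each star adds +2
Total: 6 + 2 + 0 = 8 states


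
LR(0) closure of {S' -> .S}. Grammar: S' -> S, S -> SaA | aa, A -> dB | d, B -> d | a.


Start: S' -> .S
For each item with dot before a nonterminal B, add B -> .γ for every B-production
Closure: [S' -> .S, S -> .SaA, S -> .aa]


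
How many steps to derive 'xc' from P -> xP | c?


Derivation: P => xP => xc
Steps: 2


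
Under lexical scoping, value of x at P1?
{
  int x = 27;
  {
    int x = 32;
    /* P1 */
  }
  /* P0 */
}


x declared in the same block as P1
x = 32


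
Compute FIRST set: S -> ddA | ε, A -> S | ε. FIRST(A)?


Per alternative of A: FIRST(S) = {d, ε}; FIRST(ε) = {ε}
FIRST(A) = {d, ε}


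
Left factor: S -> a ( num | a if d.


Common prefix: 'a'
Factored: S -> a S', S' -> ( num | if d


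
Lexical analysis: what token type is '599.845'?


Pattern: digits with a decimal point
Type: FLOAT_LITERAL


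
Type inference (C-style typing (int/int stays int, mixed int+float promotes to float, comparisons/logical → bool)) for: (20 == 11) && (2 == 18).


Operand types: bool && bool
Rule: logical operators take bool operands and yield bool
Result type: bool


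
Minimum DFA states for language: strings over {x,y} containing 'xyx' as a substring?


KMP-style automaton: 3 progress states + 1 absorbing accept = 4
Minimal DFA: 4 states


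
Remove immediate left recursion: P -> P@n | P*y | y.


Left-recursive alternatives: P@n, P*y; non-recursive: y
Introduce P': P -> yP', P' -> @nP' | *yP' | ε


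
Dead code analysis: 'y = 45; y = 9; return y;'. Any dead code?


first assignment to y is overwritten before any read
Dead: 'y = 45'


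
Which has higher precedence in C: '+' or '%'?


'%' is multiplicative (level 10); '+' is additive (level 9)
Higher level binds tighter
'%' has higher precedence than '+'


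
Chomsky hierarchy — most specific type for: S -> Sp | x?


Left-linear: every RHS is a terminal or one nonterminal followed by a terminal
Classification: Type 3 (Regular)


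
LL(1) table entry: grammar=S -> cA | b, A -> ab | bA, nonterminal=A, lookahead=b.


For [A, b]: 'b' ∈ FIRST(bA)
Entry: A -> bA


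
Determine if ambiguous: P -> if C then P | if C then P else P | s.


dangling else: 'if C then if C then s else s' parses two ways
Ambiguous


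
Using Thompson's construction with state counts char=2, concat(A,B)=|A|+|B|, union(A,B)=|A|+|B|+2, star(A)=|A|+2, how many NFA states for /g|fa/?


Syntax tree has 3 char leaf(s), 1 union(s), 0 star(s)
chars contribute 3×2 = 6; each union adds +2; each star adds +2
Total: 6 + 2 + 0 = 8 states


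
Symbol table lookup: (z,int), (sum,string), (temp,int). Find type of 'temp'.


Lookup 'temp' → type int


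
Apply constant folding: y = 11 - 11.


11 - 11 = 0 at compile time
Optimized: y = 0


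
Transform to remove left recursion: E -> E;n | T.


Left-recursive alternatives: E;n; non-recursive: T
Introduce E': E -> TE', E' -> ;nE' | ε


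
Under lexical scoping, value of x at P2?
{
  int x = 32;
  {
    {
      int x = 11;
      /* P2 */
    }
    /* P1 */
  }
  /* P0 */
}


x declared in the same block as P2
x = 11


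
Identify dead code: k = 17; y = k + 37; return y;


k is read by y's definition; y is returned
No dead code


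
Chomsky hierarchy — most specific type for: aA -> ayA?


LHS has context (more than one symbol) and |LHS| ≤ |RHS|
Classification: Type 1 (Context-Sensitive)


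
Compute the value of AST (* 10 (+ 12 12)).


Evaluate inner: (+ 12 12) = 24
Evaluate root: (* 10 24) = 240
Result: 240


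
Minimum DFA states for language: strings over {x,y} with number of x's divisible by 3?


Track (count of x) mod 3: states 0..2, accept at 0
Minimal DFA: 3 states


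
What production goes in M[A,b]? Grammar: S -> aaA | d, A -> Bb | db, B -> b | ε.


For [A, b]: 'b' ∈ FIRST(Bb)
Entry: A -> Bb


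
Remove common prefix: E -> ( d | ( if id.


Common prefix: '('
Factored: E -> ( E', E' -> d | if id


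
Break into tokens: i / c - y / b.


Scan left to right, longest-match per lexeme
Tokens: ID(i), OP(/), ID(c), OP(-), ID(y), OP(/), ID(b)


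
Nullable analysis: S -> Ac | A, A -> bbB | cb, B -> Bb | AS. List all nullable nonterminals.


A nonterminal is nullable iff some alternative derives ε (directly, or every symbol in it is nullable)
Nullable: {}


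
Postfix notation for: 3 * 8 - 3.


Left to right (same or higher precedence on left)
Postfix: 3 8 * 3 -


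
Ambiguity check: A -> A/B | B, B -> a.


precedence layered via separate nonterminal B: deterministic
Unambiguous


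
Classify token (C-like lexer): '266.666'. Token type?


Pattern: digits with a decimal point
Type: FLOAT_LITERAL


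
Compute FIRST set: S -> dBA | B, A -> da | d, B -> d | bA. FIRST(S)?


Per alternative of S: FIRST(dBA) = {d}; FIRST(B) = {b, d}
FIRST(S) = {b, d}


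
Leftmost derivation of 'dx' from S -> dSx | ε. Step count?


Derivation: S => dSx => dx
Steps: 2


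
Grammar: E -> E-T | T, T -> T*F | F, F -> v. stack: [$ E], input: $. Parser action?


start symbol E on stack, input exhausted
Action: accept


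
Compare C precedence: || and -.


'-' is additive (level 9); '||' is logical OR (level 1)
Higher level binds tighter
'-' has higher precedence than '||'


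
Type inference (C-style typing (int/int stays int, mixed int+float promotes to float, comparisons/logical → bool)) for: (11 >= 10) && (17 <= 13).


Operand types: bool && bool
Rule: logical operators take bool operands and yield bool
Result type: bool


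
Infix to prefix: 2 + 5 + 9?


left-to-right (same/higher precedence on left): tree is (+ (+ 2 5) 9)
Prefix: + + 2 5 9


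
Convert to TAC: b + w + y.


Break into single-operator statements:
t1 = b + w
t2 = t1 + y


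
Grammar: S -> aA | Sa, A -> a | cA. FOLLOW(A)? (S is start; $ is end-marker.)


$ ∈ FOLLOW(S). For each A -> αBβ: add FIRST(β)\{ε} to FOLLOW(B); if β nullable, add FOLLOW(A).
FOLLOW(A) = {$, a}


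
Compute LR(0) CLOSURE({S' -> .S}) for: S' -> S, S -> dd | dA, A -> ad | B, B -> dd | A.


Start: S' -> .S
For each item with dot before a nonterminal B, add B -> .γ for every B-production
Closure: [S' -> .S, S -> .dd, S -> .dA]


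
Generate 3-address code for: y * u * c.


Break into single-operator statements:
t1 = y * u
t2 = t1 * c


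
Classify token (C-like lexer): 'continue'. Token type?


Pattern: reserved word
Type: KEYWORD


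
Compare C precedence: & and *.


'*' is multiplicative (level 10); '&' is bitwise AND (level 5)
Higher level binds tighter
'*' has higher precedence than '&'


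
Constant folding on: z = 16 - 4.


16 - 4 = 12 at compile time
Optimized: z = 12


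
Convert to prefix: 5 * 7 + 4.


left-to-right (same/higher precedence on left): tree is (+ (* 5 7) 4)
Prefix: + * 5 7 4


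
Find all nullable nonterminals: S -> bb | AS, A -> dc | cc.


A nonterminal is nullable iff some alternative derives ε (directly, or every symbol in it is nullable)
Nullable: {}


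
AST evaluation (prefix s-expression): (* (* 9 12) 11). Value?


Evaluate inner: (* 9 12) = 108
Evaluate root: (* 108 11) = 1188
Result: 1188


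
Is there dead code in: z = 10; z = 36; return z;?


first assignment to z is overwritten before any read
Dead: 'z = 10'


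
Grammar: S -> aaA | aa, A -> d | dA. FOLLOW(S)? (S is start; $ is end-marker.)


$ ∈ FOLLOW(S). For each A -> αBβ: add FIRST(β)\{ε} to FOLLOW(B); if β nullable, add FOLLOW(A).
FOLLOW(S) = {$}


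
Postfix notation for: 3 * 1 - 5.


Left to right (same or higher precedence on left)
Postfix: 3 1 * 5 -


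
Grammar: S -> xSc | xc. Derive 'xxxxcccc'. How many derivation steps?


Derivation: S => xSc => xxScc => xxxSccc => xxxxcccc
Steps: 4


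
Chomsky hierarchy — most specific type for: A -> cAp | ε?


Single nonterminal LHS, but c^n p^n is not regular
Classification: Type 2 (Context-Free)


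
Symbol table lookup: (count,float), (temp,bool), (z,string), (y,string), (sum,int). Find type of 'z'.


Lookup 'z' → type string


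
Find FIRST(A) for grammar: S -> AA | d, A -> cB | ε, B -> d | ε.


Per alternative of A: FIRST(cB) = {c}; FIRST(ε) = {ε}
FIRST(A) = {c, ε}


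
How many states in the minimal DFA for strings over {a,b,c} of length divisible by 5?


Track length mod 5: states 0..4, accept at 0
Minimal DFA: 5 states


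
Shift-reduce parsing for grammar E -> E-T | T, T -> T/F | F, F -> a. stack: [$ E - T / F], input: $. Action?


handle 'T/F' on top
Action: reduce (T -> T/F)


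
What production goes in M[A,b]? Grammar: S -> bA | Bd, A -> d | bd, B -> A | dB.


For [A, b]: 'b' ∈ FIRST(bd)
Entry: A -> bd


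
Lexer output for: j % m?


Scan left to right, longest-match per lexeme
Tokens: ID(j), OP(%), ID(m)


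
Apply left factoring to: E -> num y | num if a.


Common prefix: 'num'
Factored: E -> num E', E' -> y | if a


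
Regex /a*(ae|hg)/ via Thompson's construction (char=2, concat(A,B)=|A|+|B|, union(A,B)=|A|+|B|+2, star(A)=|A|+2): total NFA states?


Syntax tree has 5 char leaf(s), 1 union(s), 1 star(s)
chars contribute 5×2 = 10; each union adds +2; each star adds +2
Total: 10 + 2 + 2 = 14 states


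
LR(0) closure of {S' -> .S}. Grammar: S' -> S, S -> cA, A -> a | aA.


Start: S' -> .S
For each item with dot before a nonterminal B, add B -> .γ for every B-production
Closure: [S' -> .S, S -> .cA]


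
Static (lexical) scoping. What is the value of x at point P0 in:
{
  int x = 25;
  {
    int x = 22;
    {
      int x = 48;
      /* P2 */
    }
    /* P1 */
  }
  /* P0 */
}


x declared in the same block as P0
x = 25


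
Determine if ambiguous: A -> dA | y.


right-linear, alternatives start with distinct terminals 'd' vs 'y': unique leftmost derivation
Unambiguous


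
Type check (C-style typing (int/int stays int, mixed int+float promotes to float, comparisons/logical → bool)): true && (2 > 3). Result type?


Operand types: bool && bool
Rule: logical operators take bool operands and yield bool
Result type: bool


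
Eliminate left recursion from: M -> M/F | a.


Left-recursive alternatives: M/F; non-recursive: a
Introduce M': M -> aM', M' -> /FM' | ε


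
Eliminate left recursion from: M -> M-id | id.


Left-recursive alternatives: M-id; non-recursive: id
Introduce M': M -> idM', M' -> -idM' | ε


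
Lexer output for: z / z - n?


Scan left to right, longest-match per lexeme
Tokens: ID(z), OP(/), ID(z), OP(-), ID(n)


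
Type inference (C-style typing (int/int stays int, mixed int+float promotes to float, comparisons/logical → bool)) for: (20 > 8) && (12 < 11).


Operand types: bool && bool
Rule: logical operators take bool operands and yield bool
Result type: bool


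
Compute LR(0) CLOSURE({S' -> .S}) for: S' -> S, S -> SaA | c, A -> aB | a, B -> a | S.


Start: S' -> .S
For each item with dot before a nonterminal B, add B -> .γ for every B-production
Closure: [S' -> .S, S -> .SaA, S -> .c]


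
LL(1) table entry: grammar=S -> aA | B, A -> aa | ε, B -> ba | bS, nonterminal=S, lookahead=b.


For [S, b]: 'b' ∈ FIRST(B)
Entry: S -> B


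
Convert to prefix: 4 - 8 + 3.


left-to-right (same/higher precedence on left): tree is (+ (- 4 8) 3)
Prefix: + - 4 8 3


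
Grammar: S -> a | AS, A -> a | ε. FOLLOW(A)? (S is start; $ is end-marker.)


$ ∈ FOLLOW(S). For each A -> αBβ: add FIRST(β)\{ε} to FOLLOW(B); if β nullable, add FOLLOW(A).
FOLLOW(A) = {a}


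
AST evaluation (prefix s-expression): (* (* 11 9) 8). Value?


Evaluate inner: (* 11 9) = 99
Evaluate root: (* 99 8) = 792
Result: 792


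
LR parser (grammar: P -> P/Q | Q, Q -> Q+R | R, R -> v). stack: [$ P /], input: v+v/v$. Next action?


no handle ('P/' is not any RHS); shift 'v'
Action: shift


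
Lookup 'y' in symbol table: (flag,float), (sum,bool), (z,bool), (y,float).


Lookup 'y' → type float


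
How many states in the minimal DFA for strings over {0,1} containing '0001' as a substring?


KMP-style automaton: 4 progress states + 1 absorbing accept = 5
Minimal DFA: 5 states


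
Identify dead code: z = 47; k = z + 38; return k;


z is read by k's definition; k is returned
No dead code


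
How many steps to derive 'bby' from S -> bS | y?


Derivation: S => bS => bbS => bby
Steps: 3


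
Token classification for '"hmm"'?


Pattern: double-quoted sequence
Type: STRING_LITERAL


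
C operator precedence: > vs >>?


'>>' is shift (level 8); '>' is relational (level 7)
Higher level binds tighter
'>>' has higher precedence than '>'


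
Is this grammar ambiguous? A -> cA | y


right-linear, alternatives start with distinct terminals 'c' vs 'y': unique leftmost derivation
Unambiguous


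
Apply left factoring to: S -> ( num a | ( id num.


Common prefix: '('
Factored: S -> ( S', S' -> num a | id num


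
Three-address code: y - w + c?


Break into single-operator statements:
t1 = y - w
t2 = t1 + c


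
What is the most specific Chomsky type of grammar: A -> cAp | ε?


Single nonterminal LHS, but c^n p^n is not regular
Classification: Type 2 (Context-Free)


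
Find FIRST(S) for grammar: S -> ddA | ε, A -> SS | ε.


Per alternative of S: FIRST(ddA) = {d}; FIRST(ε) = {ε}
FIRST(S) = {d, ε}


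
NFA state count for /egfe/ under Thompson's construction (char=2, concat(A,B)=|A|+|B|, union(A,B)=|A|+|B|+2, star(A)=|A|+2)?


Syntax tree has 4 char leaf(s), 0 union(s), 0 star(s)
chars contribute 4×2 = 8; each union adds +2; each star adds +2
Total: 8 + 0 + 0 = 8 states


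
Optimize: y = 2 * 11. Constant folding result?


2 * 11 = 22 at compile time
Optimized: y = 22


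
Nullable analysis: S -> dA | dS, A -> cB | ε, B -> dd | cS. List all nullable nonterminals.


A nonterminal is nullable iff some alternative derives ε (directly, or every symbol in it is nullable)
Nullable: {A}


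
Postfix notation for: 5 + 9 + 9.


Left to right (same or higher precedence on left)
Postfix: 5 9 + 9 +


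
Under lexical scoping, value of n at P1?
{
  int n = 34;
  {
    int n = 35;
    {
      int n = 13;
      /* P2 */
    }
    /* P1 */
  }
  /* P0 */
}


n declared in the same block as P1
n = 35


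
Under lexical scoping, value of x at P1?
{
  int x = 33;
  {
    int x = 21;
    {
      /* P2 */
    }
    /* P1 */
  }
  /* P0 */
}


x declared in the same block as P1
x = 21


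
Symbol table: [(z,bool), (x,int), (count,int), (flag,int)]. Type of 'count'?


Lookup 'count' → type int


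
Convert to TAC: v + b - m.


Break into single-operator statements:
t1 = v + b
t2 = t1 - m


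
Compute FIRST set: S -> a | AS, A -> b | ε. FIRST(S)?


Per alternative of S: FIRST(a) = {a}; FIRST(AS) = {a, b}
FIRST(S) = {a, b}


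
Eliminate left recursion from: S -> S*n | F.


Left-recursive alternatives: S*n; non-recursive: F
Introduce S': S -> FS', S' -> *nS' | ε


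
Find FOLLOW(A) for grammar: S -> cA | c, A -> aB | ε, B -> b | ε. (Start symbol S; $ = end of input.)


$ ∈ FOLLOW(S). For each A -> αBβ: add FIRST(β)\{ε} to FOLLOW(B); if β nullable, add FOLLOW(A).
FOLLOW(A) = {$}


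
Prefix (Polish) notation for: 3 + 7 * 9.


'*' binds tighter: tree is (+ 3 (* 7 9))
Prefix: + 3 * 7 9


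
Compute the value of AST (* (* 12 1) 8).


Evaluate inner: (* 12 1) = 12
Evaluate root: (* 12 8) = 96
Result: 96


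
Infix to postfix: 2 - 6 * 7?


* has higher precedence, evaluate 6*7 first
Postfix: 2 6 7 * -


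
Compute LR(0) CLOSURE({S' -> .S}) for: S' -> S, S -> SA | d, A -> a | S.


Start: S' -> .S
For each item with dot before a nonterminal B, add B -> .γ for every B-production
Closure: [S' -> .S, S -> .SA, S -> .d]


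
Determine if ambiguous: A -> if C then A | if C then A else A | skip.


dangling else: 'if C then if C then skip else skip' parses two ways
Ambiguous


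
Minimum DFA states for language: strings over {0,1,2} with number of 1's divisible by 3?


Track (count of 1) mod 3: states 0..2, accept at 0
Minimal DFA: 3 states


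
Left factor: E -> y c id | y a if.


Common prefix: 'y'
Factored: E -> y E', E' -> c id | a if


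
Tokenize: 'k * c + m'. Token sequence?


Scan left to right, longest-match per lexeme
Tokens: ID(k), OP(*), ID(c), OP(+), ID(m)


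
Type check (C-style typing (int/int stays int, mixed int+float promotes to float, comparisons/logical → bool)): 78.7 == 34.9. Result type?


Operand types: float == float
Rule: comparison yields bool
Result type: bool


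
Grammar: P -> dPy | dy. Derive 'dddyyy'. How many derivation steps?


Derivation: P => dPy => ddPyy => dddyyy
Steps: 3


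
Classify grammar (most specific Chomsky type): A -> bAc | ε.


Single nonterminal LHS, but b^n c^n is not regular
Classification: Type 2 (Context-Free)


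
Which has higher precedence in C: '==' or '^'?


'==' is equality (level 6); '^' is bitwise XOR (level 4)
Higher level binds tighter
'==' has higher precedence than '^'


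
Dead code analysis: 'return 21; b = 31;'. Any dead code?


statement follows a return and is unreachable
Dead: 'b = 31'


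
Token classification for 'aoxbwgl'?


Pattern: letter/underscore followed by alphanumerics, not a keyword
Type: IDENTIFIER


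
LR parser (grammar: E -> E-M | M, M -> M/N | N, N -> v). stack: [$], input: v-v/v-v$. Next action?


no handle on stack; shift 'v'
Action: shift


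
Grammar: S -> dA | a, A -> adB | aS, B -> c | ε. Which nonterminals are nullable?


A nonterminal is nullable iff some alternative derives ε (directly, or every symbol in it is nullable)
Nullable: {B}


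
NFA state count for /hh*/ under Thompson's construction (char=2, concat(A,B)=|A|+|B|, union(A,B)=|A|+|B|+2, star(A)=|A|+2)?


Syntax tree has 2 char leaf(s), 0 union(s), 1 star(s)
chars contribute 2×2 = 4; each union adds +2; each star adds +2
Total: 4 + 0 + 2 = 6 states


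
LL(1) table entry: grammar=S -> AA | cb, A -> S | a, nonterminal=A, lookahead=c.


For [A, c]: 'c' ∈ FIRST(S)
Entry: A -> S


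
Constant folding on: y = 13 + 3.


13 + 3 = 16 at compile time
Optimized: y = 16


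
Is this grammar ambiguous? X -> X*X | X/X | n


'n*n/n' has two parse trees (no precedence encoded between * and /)
Ambiguous


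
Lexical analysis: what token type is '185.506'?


Pattern: digits with a decimal point
Type: FLOAT_LITERAL


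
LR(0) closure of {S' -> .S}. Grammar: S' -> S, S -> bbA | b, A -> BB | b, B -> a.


Start: S' -> .S
For each item with dot before a nonterminal B, add B -> .γ for every B-production
Closure: [S' -> .S, S -> .bbA, S -> .b]


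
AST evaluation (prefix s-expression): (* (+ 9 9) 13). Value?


Evaluate inner: (+ 9 9) = 18
Evaluate root: (* 18 13) = 234
Result: 234


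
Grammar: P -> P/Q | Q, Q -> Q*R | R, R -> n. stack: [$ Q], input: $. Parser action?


lookahead ∉ {*} so Q won't extend; reduce P -> Q
Action: reduce (P -> Q)


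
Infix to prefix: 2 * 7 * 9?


left-to-right (same/higher precedence on left): tree is (* (* 2 7) 9)
Prefix: * * 2 7 9


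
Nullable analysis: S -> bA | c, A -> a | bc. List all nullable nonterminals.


A nonterminal is nullable iff some alternative derives ε (directly, or every symbol in it is nullable)
Nullable: {}


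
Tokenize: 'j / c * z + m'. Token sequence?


Scan left to right, longest-match per lexeme
Tokens: ID(j), OP(/), ID(c), OP(*), ID(z), OP(+), ID(m)


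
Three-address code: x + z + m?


Break into single-operator statements:
t1 = x + z
t2 = t1 + m


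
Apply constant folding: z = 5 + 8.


5 + 8 = 13 at compile time
Optimized: z = 13


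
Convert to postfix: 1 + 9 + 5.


Left to right (same or higher precedence on left)
Postfix: 1 9 + 5 +


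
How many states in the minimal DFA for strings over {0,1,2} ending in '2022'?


Track the longest suffix of input matching a prefix of '2022': 5 classes (prefixes of length 0..4)
Minimal DFA: 5 states


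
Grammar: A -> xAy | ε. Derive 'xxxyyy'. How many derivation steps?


Derivation: A => xAy => xxAyy => xxxAyyy => xxxyyy
Steps: 4


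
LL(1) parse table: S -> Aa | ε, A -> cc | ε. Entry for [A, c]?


For [A, c]: 'c' ∈ FIRST(cc)
Entry: A -> cc


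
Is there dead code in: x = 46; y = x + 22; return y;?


x is read by y's definition; y is returned
No dead code


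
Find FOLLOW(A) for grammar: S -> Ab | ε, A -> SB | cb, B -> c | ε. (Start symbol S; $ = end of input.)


$ ∈ FOLLOW(S). For each A -> αBβ: add FIRST(β)\{ε} to FOLLOW(B); if β nullable, add FOLLOW(A).
FOLLOW(A) = {b}


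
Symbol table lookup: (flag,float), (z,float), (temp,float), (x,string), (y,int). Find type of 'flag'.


Lookup 'flag' → type float


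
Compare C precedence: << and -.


'-' is additive (level 9); '<<' is shift (level 8)
Higher level binds tighter
'-' has higher precedence than '<<'


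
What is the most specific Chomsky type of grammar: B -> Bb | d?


Left-linear: every RHS is a terminal or one nonterminal followed by a terminal
Classification: Type 3 (Regular)


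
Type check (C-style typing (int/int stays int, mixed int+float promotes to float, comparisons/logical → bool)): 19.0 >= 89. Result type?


Operand types: float >= int
Rule: comparison yields bool
Result type: bool


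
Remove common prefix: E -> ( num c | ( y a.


Common prefix: '('
Factored: E -> ( E', E' -> num c | y a


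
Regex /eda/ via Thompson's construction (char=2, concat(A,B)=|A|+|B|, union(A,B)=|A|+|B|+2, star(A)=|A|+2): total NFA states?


Syntax tree has 3 char leaf(s), 0 union(s), 0 star(s)
chars contribute 3×2 = 6; each union adds +2; each star adds +2
Total: 6 + 0 + 0 = 6 states


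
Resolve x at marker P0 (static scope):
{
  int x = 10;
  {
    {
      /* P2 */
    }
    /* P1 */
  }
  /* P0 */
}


x declared in the same block as P0
x = 10


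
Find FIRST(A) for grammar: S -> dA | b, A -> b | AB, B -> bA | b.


Per alternative of A: FIRST(b) = {b}; FIRST(AB) = {b}
FIRST(A) = {b}


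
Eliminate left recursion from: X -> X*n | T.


Left-recursive alternatives: X*n; non-recursive: T
Introduce X': X -> TX', X' -> *nX' | ε


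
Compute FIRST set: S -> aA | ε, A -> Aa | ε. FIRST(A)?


Per alternative of A: FIRST(Aa) = {a}; FIRST(ε) = {ε}
FIRST(A) = {a, ε}


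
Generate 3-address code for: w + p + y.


Break into single-operator statements:
t1 = w + p
t2 = t1 + y


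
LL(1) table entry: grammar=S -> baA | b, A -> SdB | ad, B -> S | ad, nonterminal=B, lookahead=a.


For [B, a]: 'a' ∈ FIRST(ad)
Entry: B -> ad


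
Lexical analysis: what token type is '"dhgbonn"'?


Pattern: double-quoted sequence
Type: STRING_LITERAL


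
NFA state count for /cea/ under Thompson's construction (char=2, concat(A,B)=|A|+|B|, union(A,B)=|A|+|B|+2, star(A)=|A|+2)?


Syntax tree has 3 char leaf(s), 0 union(s), 0 star(s)
chars contribute 3×2 = 6; each union adds +2; each star adds +2
Total: 6 + 0 + 0 = 6 states


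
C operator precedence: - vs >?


'-' is additive (level 9); '>' is relational (level 7)
Higher level binds tighter
'-' has higher precedence than '>'


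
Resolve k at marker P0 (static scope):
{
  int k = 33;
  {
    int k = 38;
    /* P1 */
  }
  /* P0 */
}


k declared in the same block as P0
k = 33


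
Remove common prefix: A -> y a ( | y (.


Common prefix: 'y'
Factored: A -> y A', A' -> a ( | (


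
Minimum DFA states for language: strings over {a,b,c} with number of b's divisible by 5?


Track (count of b) mod 5: states 0..4, accept at 0
Minimal DFA: 5 states


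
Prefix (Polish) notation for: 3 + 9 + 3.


left-to-right (same/higher precedence on left): tree is (+ (+ 3 9) 3)
Prefix: + + 3 9 3


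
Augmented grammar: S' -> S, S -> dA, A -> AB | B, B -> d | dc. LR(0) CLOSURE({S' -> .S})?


Start: S' -> .S
For each item with dot before a nonterminal B, add B -> .γ for every B-production
Closure: [S' -> .S, S -> .dA]


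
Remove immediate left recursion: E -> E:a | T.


Left-recursive alternatives: E:a; non-recursive: T
Introduce E': E -> TE', E' -> :aE' | ε


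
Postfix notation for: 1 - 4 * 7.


* has higher precedence, evaluate 4*7 first
Postfix: 1 4 7 * -


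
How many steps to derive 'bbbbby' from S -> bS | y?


Derivation: S => bS => bbS => bbbS => bbbbS => bbbbbS => bbbbby
Steps: 6


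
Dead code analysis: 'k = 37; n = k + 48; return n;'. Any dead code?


k is read by n's definition; n is returned
No dead code


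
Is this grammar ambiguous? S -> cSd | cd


balanced c^n…d^n: each string has a unique parse
Unambiguous


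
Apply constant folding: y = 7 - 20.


7 - 20 = -13 at compile time
Optimized: y = -13


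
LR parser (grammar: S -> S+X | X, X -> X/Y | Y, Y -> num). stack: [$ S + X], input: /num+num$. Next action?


'/' can extend X; shift to build X -> X/Y
Action: shift


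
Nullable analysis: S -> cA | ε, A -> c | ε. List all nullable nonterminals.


A nonterminal is nullable iff some alternative derives ε (directly, or every symbol in it is nullable)
Nullable: {A, S}


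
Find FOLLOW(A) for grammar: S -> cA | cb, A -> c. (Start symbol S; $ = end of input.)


$ ∈ FOLLOW(S). For each A -> αBβ: add FIRST(β)\{ε} to FOLLOW(B); if β nullable, add FOLLOW(A).
FOLLOW(A) = {$}


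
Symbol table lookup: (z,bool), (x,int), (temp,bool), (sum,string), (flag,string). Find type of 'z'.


Lookup 'z' → type bool


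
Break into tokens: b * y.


Scan left to right, longest-match per lexeme
Tokens: ID(b), OP(*), ID(y)


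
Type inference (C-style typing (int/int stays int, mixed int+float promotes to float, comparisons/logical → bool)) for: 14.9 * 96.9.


Operand types: float * float
Rule: mixed int/float promotes to float; int/int stays int
Result type: float


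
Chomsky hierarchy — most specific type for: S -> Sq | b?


Left-linear: every RHS is a terminal or one nonterminal followed by a terminal
Classification: Type 3 (Regular)


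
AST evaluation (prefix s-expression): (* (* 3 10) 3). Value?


Evaluate inner: (* 3 10) = 30
Evaluate root: (* 30 3) = 90
Result: 90


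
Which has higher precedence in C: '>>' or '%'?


'%' is multiplicative (level 10); '>>' is shift (level 8)
Higher level binds tighter
'%' has higher precedence than '>>'


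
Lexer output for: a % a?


Scan left to right, longest-match per lexeme
Tokens: ID(a), OP(%), ID(a)


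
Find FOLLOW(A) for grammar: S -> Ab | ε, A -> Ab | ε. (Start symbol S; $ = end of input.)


$ ∈ FOLLOW(S). For each A -> αBβ: add FIRST(β)\{ε} to FOLLOW(B); if β nullable, add FOLLOW(A).
FOLLOW(A) = {b}


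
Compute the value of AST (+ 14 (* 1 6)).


Evaluate inner: (* 1 6) = 6
Evaluate root: (+ 14 6) = 20
Result: 20


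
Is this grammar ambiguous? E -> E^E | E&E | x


'x^x&x' has two parse trees (no precedence encoded between ^ and &)
Ambiguous


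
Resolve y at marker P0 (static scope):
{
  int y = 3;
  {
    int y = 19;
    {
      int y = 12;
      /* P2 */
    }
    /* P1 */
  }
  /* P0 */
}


y declared in the same block as P0
y = 3


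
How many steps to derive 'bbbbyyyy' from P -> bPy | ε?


Derivation: P => bPy => bbPyy => bbbPyyy => bbbbPyyyy => bbbbyyyy
Steps: 5


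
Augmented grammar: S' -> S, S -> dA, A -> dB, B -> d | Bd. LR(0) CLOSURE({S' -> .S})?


Start: S' -> .S
For each item with dot before a nonterminal B, add B -> .γ for every B-production
Closure: [S' -> .S, S -> .dA]


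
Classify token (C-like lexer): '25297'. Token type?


Pattern: digits only
Type: INTEGER_LITERAL


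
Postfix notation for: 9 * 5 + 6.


Left to right (same or higher precedence on left)
Postfix: 9 5 * 6 +


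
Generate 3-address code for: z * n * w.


Break into single-operator statements:
t1 = z * n
t2 = t1 * w


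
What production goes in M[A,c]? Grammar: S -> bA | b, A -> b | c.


For [A, c]: 'c' ∈ FIRST(c)
Entry: A -> c


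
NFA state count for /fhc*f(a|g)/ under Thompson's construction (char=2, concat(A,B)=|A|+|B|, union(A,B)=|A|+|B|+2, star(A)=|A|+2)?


Syntax tree has 6 char leaf(s), 1 union(s), 1 star(s)
chars contribute 6×2 = 12; each union adds +2; each star adds +2
Total: 12 + 2 + 2 = 16 states
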